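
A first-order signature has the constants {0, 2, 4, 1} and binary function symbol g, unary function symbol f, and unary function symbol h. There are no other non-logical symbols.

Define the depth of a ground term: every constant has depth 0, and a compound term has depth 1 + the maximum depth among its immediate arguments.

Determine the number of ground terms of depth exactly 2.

816

Write N_k for the number of ground terms of depth ≤ k. A term of depth ≤ k is either a constant or a function symbol applied to arguments of depth ≤ k−1, so N_k = 4 + N_{k-1}^2 + N_{k-1} + N_{k-1}.
N_0 = 4
N_1 = 4 + 4^2 + 4 + 4 = 28
N_2 = 4 + 28^2 + 28 + 28 = 844
Terms of depth exactly 2: N_2 − N_1 = 844 − 28 = 816.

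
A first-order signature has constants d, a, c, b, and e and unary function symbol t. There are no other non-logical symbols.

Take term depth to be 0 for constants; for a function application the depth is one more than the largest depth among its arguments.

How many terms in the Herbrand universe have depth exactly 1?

Write N_k for the number of ground terms of depth ≤ k. A term of depth ≤ k is either a constant or a function symbol applied to arguments of depth ≤ k−1, so N_k = 5 + N_{k-1}.
N_0 = 5
N_1 = 5 + 5 = 10
Terms of depth exactly 1: N_1 − N_0 = 10 − 5 = 5.

5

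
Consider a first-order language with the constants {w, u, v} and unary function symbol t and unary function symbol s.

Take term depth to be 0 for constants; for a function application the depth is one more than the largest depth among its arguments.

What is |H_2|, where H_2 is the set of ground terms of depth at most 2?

Count level by level. With function symbols t/1, s/1, the terms of depth ≤ k are the 3 constants together with each function applied to depth-≤(k−1) tuples, so N_k = 3 + N_{k-1} + N_{k-1}.
N_0 = 3
N_1 = 3 + 3 + 3 = 9
N_2 = 3 + 9 + 9 = 21

21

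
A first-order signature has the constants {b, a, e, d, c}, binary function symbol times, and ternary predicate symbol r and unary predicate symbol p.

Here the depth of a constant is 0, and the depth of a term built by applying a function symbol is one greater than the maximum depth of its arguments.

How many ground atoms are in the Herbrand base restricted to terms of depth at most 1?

First count ground terms of depth ≤ 1.
If N_k denotes the number of depth-≤k ground terms, the 5 constants give N_0 = 5, and each function symbol of arity r contributes N_{k-1}^r new terms at level k: N_k = 5 + N_{k-1}^2.
N_0 = 5
N_1 = 5 + 5^2 = 30
So |H| = 30.
Each predicate of arity r yields |H|^r ground atoms (one per choice of an r-tuple from H):
  r: 30^3 = 27000;  p: 30
Total ground atoms: 27000 + 30 = 27030.

27030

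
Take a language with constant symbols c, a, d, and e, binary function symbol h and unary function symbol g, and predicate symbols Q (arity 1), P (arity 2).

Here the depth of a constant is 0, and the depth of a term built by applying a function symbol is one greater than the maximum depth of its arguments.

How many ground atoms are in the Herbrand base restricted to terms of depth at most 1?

600

First count ground terms of depth ≤ 1.
Let N_k = |{terms of depth ≤ k}|. Then N_0 = 4 and N_k = 4 + N_{k-1}^2 + N_{k-1} for k ≥ 1 (one summand per function symbol, arity giving the exponent).
N_0 = 4
N_1 = 4 + 4^2 + 4 = 24
So |H| = 24.
Each predicate of arity r yields |H|^r ground atoms (one per choice of an r-tuple from H):
  Q: 24;  P: 24^2 = 576
Total ground atoms: 24 + 576 = 600.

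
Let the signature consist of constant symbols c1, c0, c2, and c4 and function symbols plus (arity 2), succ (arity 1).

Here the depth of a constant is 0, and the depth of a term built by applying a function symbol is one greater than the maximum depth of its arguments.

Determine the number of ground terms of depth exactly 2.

Count level by level. With function symbols plus/2, succ/1, the terms of depth ≤ k are the 4 constants together with each function applied to depth-≤(k−1) tuples, so N_k = 4 + N_{k-1}^2 + N_{k-1}.
N_0 = 4
N_1 = 4 + 4^2 + 4 = 24
N_2 = 4 + 24^2 + 24 = 604
Terms of depth exactly 2: N_2 − N_1 = 604 − 24 = 580.

580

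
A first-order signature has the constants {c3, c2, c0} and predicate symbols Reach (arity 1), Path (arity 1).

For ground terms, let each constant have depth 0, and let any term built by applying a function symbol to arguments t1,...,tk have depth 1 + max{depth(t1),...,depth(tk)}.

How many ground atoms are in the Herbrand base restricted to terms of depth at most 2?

6

First count ground terms of depth ≤ 2.
With no function symbols every ground term is a constant, so there are exactly 3 ground terms at every depth bound.
N_0 = 3
N_1 = 3
N_2 = 3
Explicitly: c3, c2, c0.
So |H| = 3.
Ground atoms are formed by filling each argument slot of a predicate with a term from H, so an r-ary predicate gives |H|^r atoms:
  Reach: 3;  Path: 3
Total ground atoms: 3 + 3 = 6.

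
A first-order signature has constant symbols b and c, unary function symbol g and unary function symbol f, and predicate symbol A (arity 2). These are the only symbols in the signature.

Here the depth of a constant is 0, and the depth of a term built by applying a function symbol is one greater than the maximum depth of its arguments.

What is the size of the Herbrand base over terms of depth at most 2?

196

First count ground terms of depth ≤ 2.
Count level by level. With function symbols g/1, f/1, the terms of depth ≤ k are the 2 constants together with each function applied to depth-≤(k−1) tuples, so N_k = 2 + N_{k-1} + N_{k-1}.
N_0 = 2
N_1 = 2 + 2 + 2 = 6
N_2 = 2 + 6 + 6 = 14
So |H| = 14.
Each predicate of arity r yields |H|^r ground atoms (one per choice of an r-tuple from H):
  A: 14^2 = 196
Total ground atoms: 196.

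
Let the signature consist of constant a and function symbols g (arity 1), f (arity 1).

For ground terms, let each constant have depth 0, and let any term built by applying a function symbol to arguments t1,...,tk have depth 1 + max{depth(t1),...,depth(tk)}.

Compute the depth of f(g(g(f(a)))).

4

depth(f(a)) = 1 + depth(a) = 1 + 0 = 1
depth(g(f(a))) = 1 + depth(f(a)) = 1 + 1 = 2
depth(g(g(f(a)))) = 1 + depth(g(f(a))) = 1 + 2 = 3
depth(f(g(g(f(a))))) = 1 + depth(g(g(f(a)))) = 1 + 3 = 4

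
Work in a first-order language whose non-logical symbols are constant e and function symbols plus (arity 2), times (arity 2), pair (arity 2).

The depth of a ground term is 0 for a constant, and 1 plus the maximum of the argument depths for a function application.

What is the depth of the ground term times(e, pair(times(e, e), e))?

3

depth(times(e, e)) = 1 + max(0, 0) = 1
depth(pair(times(e, e), e)) = 1 + max(1, 0) = 2
depth(times(e, pair(times(e, e), e))) = 1 + max(0, 2) = 3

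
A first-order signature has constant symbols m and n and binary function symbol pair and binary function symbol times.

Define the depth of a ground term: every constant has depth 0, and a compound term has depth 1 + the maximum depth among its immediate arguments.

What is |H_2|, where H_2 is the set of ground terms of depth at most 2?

Let N_k count ground terms of depth at most k. Each non-constant term of depth ≤ k is some function symbol applied to depth-≤(k−1) arguments, giving N_k = 2 + N_{k-1}^2 + N_{k-1}^2.
N_0 = 2
N_1 = 2 + 2^2 + 2^2 = 10
N_2 = 2 + 10^2 + 10^2 = 202

202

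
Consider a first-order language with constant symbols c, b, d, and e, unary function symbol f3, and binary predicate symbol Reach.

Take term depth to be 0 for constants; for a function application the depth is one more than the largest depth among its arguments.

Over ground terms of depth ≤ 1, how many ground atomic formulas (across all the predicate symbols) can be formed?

First count ground terms of depth ≤ 1.
Count level by level. With function symbols f3/1, the terms of depth ≤ k are the 4 constants together with each function applied to depth-≤(k−1) tuples, so N_k = 4 + N_{k-1}.
N_0 = 4
N_1 = 4 + 4 = 8
Explicitly: c, b, d, e, f3(c), f3(b), f3(d), f3(e).
So |H| = 8.
For each predicate symbol, the number of ground atoms is |H| raised to its arity; summing:
  Reach: 8^2 = 64
Total ground atoms: 64.

64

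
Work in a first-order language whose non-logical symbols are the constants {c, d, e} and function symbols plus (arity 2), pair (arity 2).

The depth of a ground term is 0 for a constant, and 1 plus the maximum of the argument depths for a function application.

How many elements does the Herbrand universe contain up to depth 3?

Count level by level. With function symbols plus/2, pair/2, the terms of depth ≤ k are the 3 constants together with each function applied to depth-≤(k−1) tuples, so N_k = 3 + N_{k-1}^2 + N_{k-1}^2.
N_0 = 3
N_1 = 3 + 3^2 + 3^2 = 21
N_2 = 3 + 21^2 + 21^2 = 885
N_3 = 3 + 885^2 + 885^2 = 1566453

1566453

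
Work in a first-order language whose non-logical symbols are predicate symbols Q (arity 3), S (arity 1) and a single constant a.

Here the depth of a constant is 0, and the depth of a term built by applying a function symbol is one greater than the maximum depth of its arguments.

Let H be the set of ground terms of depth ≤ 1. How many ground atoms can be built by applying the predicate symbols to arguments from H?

2

First count ground terms of depth ≤ 1.
With no function symbols every ground term is a constant, so there is exactly 1 ground term at every depth bound.
N_0 = 1
N_1 = 1
Explicitly: a.
So |H| = 1.
Ground atoms are formed by filling each argument slot of a predicate with a term from H, so an r-ary predicate gives |H|^r atoms:
  Q: 1^3 = 1;  S: 1
Total ground atoms: 1 + 1 = 2.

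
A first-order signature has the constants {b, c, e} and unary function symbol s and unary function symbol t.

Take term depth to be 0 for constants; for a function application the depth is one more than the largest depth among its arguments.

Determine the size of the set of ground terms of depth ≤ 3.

If N_k denotes the number of depth-≤k ground terms, the 3 constants give N_0 = 3, and each function symbol of arity r contributes N_{k-1}^r new terms at level k: N_k = 3 + N_{k-1} + N_{k-1}.
N_0 = 3
N_1 = 3 + 3 + 3 = 9
N_2 = 3 + 9 + 9 = 21
N_3 = 3 + 21 + 21 = 45

45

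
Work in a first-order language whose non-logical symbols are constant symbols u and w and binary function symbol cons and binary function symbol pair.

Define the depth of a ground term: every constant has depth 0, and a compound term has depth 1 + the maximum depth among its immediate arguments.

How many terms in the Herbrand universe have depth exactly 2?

192

Let N_k = |{terms of depth ≤ k}|. Then N_0 = 2 and N_k = 2 + N_{k-1}^2 + N_{k-1}^2 for k ≥ 1 (one summand per function symbol, arity giving the exponent).
N_0 = 2
N_1 = 2 + 2^2 + 2^2 = 10
N_2 = 2 + 10^2 + 10^2 = 202
Terms of depth exactly 2: N_2 − N_1 = 202 − 10 = 192.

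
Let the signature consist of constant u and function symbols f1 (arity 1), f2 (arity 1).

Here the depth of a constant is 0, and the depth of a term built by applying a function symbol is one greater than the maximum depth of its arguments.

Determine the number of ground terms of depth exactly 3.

If N_k denotes the number of depth-≤k ground terms, the 1 constant gives N_0 = 1, and each function symbol of arity r contributes N_{k-1}^r new terms at level k: N_k = 1 + N_{k-1} + N_{k-1}.
N_0 = 1
N_1 = 1 + 1 + 1 = 3
N_2 = 1 + 3 + 3 = 7
N_3 = 1 + 7 + 7 = 15
Terms of depth exactly 3: N_3 − N_2 = 15 − 7 = 8.

8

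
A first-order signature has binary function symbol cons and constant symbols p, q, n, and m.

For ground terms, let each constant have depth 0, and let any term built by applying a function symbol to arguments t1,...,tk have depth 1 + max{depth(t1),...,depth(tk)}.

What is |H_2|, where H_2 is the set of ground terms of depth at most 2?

Let N_k count ground terms of depth at most k. Each non-constant term of depth ≤ k is some function symbol applied to depth-≤(k−1) arguments, giving N_k = 4 + N_{k-1}^2.
N_0 = 4
N_1 = 4 + 4^2 = 20
N_2 = 4 + 20^2 = 404

404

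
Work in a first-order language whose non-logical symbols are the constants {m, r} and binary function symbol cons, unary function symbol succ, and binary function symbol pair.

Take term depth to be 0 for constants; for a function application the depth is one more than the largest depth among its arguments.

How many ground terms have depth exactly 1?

10

Count level by level. With function symbols cons/2, succ/1, pair/2, the terms of depth ≤ k are the 2 constants together with each function applied to depth-≤(k−1) tuples, so N_k = 2 + N_{k-1}^2 + N_{k-1} + N_{k-1}^2.
N_0 = 2
N_1 = 2 + 2^2 + 2 + 2^2 = 12
Terms of depth exactly 1: N_1 − N_0 = 12 − 2 = 10.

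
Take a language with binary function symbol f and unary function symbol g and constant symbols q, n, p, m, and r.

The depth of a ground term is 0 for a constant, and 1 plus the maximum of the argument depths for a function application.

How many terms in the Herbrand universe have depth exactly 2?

1230

Count level by level. With function symbols f/2, g/1, the terms of depth ≤ k are the 5 constants together with each function applied to depth-≤(k−1) tuples, so N_k = 5 + N_{k-1}^2 + N_{k-1}.
N_0 = 5
N_1 = 5 + 5^2 + 5 = 35
N_2 = 5 + 35^2 + 35 = 1265
Terms of depth exactly 2: N_2 − N_1 = 1265 − 35 = 1230.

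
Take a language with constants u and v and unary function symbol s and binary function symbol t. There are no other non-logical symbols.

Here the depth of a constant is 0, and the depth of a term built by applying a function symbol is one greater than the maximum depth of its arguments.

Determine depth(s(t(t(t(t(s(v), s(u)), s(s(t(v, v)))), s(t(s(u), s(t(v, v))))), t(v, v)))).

7

depth(s(v)) = 1 + depth(v) = 1 + 0 = 1
depth(s(u)) = 1 + depth(u) = 1 + 0 = 1
depth(t(s(v), s(u))) = 1 + max(1, 1) = 2
depth(t(v, v)) = 1 + max(0, 0) = 1
depth(s(t(v, v))) = 1 + depth(t(v, v)) = 1 + 1 = 2
depth(s(s(t(v, v)))) = 1 + depth(s(t(v, v))) = 1 + 2 = 3
depth(t(t(s(v), s(u)), s(s(t(v, v))))) = 1 + max(2, 3) = 4
depth(t(s(u), s(t(v, v)))) = 1 + max(1, 2) = 3
depth(s(t(s(u), s(t(v, v))))) = 1 + depth(t(s(u), s(t(v, v)))) = 1 + 3 = 4
depth(t(t(t(s(v), s(u)), s(s(t(v, v)))), s(t(s(u), s(t(v, v)))))) = 1 + max(4, 4) = 5
depth(t(t(t(t(s(v), s(u)), s(s(t(v, v)))), s(t(s(u), s(t(v, v))))), t(v, v))) = 1 + max(5, 1) = 6
depth(s(t(t(t(t(s(v), s(u)), s(s(t(v, v)))), s(t(s(u), s(t(v, v))))), t(v, v)))) = 1 + depth(t(t(t(t(s(v), s(u)), s(s(t(v, v)))), s(t(s(u), s(t(v, v))))), t(v, v))) = 1 + 6 = 7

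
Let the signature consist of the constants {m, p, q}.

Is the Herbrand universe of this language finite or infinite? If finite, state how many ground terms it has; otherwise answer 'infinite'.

There are no function symbols, so every ground term is one of the 3 constants.
The Herbrand universe is {m, p, q}, which is finite with 3 elements.

3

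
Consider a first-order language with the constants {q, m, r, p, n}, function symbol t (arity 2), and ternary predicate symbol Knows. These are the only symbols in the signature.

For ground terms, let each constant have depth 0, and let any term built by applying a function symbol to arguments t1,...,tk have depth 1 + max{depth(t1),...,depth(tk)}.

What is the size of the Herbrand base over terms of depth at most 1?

27000

First count ground terms of depth ≤ 1.
Count level by level. With function symbols t/2, the terms of depth ≤ k are the 5 constants together with each function applied to depth-≤(k−1) tuples, so N_k = 5 + N_{k-1}^2.
N_0 = 5
N_1 = 5 + 5^2 = 30
So |H| = 30.
Ground atoms are formed by filling each argument slot of a predicate with a term from H, so an r-ary predicate gives |H|^r atoms:
  Knows: 30^3 = 27000
Total ground atoms: 27000.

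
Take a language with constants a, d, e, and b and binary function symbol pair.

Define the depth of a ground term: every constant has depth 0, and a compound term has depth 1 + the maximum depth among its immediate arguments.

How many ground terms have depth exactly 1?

If N_k denotes the number of depth-≤k ground terms, the 4 constants give N_0 = 4, and each function symbol of arity r contributes N_{k-1}^r new terms at level k: N_k = 4 + N_{k-1}^2.
N_0 = 4
N_1 = 4 + 4^2 = 20
Terms of depth exactly 1: N_1 − N_0 = 20 − 4 = 16.

16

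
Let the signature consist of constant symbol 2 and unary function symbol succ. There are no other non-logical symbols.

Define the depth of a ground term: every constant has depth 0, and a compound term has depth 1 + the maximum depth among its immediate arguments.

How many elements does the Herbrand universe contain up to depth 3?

4

Let N_k count ground terms of depth at most k. Each non-constant term of depth ≤ k is some function symbol applied to depth-≤(k−1) arguments, giving N_k = 1 + N_{k-1}.
N_0 = 1
N_1 = 1 + 1 = 2
N_2 = 1 + 2 = 3
N_3 = 1 + 3 = 4
Explicitly: 2, succ(2), succ(succ(2)), succ(succ(succ(2))).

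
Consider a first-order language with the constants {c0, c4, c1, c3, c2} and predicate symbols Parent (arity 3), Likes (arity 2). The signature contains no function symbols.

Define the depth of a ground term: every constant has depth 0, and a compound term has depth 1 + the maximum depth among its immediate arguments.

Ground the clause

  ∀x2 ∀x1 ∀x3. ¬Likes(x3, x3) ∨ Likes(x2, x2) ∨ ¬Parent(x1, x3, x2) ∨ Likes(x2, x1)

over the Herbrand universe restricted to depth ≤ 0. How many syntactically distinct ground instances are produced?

Ground terms of depth ≤ 0:
  With no function symbols every ground term is a constant, so there are exactly 5 ground terms at every depth bound.
  N_0 = 5
  Explicitly: c0, c4, c1, c3, c2.
So there are 5 ground terms available for substitution.
Each of x2, x1, x3 ranges independently over the available ground terms, and distinct assignments produce distinct instances.
Number of ground instances = 5^3 = 125.

125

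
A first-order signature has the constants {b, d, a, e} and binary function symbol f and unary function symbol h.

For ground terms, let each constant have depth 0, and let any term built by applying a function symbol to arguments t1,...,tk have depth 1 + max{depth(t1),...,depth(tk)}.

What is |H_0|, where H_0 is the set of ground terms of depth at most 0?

Count level by level. With function symbols f/2, h/1, the terms of depth ≤ k are the 4 constants together with each function applied to depth-≤(k−1) tuples, so N_k = 4 + N_{k-1}^2 + N_{k-1}.
N_0 = 4

4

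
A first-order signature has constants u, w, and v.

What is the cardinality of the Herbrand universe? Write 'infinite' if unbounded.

There are no function symbols, so every ground term is one of the 3 constants.
The Herbrand universe is {u, w, v}, which is finite with 3 elements.

3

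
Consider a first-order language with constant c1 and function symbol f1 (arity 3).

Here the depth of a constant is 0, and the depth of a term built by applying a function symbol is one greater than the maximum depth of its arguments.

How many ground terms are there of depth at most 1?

2

If N_k denotes the number of depth-≤k ground terms, the 1 constant gives N_0 = 1, and each function symbol of arity r contributes N_{k-1}^r new terms at level k: N_k = 1 + N_{k-1}^3.
N_0 = 1
N_1 = 1 + 1^3 = 2
Explicitly: c1, f1(c1, c1, c1).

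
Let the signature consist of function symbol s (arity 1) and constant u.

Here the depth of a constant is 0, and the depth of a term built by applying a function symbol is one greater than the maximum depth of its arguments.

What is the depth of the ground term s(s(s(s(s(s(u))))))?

6

depth(s(u)) = 1 + depth(u) = 1 + 0 = 1
depth(s(s(u))) = 1 + depth(s(u)) = 1 + 1 = 2
depth(s(s(s(u)))) = 1 + depth(s(s(u))) = 1 + 2 = 3
depth(s(s(s(s(u))))) = 1 + depth(s(s(s(u)))) = 1 + 3 = 4
depth(s(s(s(s(s(u)))))) = 1 + depth(s(s(s(s(u))))) = 1 + 4 = 5
depth(s(s(s(s(s(s(u))))))) = 1 + depth(s(s(s(s(s(u)))))) = 1 + 5 = 6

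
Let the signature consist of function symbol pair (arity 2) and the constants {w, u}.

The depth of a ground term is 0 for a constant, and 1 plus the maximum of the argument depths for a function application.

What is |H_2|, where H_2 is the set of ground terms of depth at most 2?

38

Let N_k count ground terms of depth at most k. Each non-constant term of depth ≤ k is some function symbol applied to depth-≤(k−1) arguments, giving N_k = 2 + N_{k-1}^2.
N_0 = 2
N_1 = 2 + 2^2 = 6
N_2 = 2 + 6^2 = 38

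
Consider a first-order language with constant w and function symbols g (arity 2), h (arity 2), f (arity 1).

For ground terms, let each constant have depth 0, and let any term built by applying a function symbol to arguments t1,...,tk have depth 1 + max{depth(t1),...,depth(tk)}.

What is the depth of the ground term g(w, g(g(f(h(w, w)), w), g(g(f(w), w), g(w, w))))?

5

depth(h(w, w)) = 1 + max(0, 0) = 1
depth(f(h(w, w))) = 1 + depth(h(w, w)) = 1 + 1 = 2
depth(g(f(h(w, w)), w)) = 1 + max(2, 0) = 3
depth(f(w)) = 1 + depth(w) = 1 + 0 = 1
depth(g(f(w), w)) = 1 + max(1, 0) = 2
depth(g(w, w)) = 1 + max(0, 0) = 1
depth(g(g(f(w), w), g(w, w))) = 1 + max(2, 1) = 3
depth(g(g(f(h(w, w)), w), g(g(f(w), w), g(w, w)))) = 1 + max(3, 3) = 4
depth(g(w, g(g(f(h(w, w)), w), g(g(f(w), w), g(w, w))))) = 1 + max(0, 4) = 5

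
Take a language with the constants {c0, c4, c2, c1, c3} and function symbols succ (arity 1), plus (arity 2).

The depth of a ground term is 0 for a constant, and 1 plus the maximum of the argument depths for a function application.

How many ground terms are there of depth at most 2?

Write N_k for the number of ground terms of depth ≤ k. A term of depth ≤ k is either a constant or a function symbol applied to arguments of depth ≤ k−1, so N_k = 5 + N_{k-1} + N_{k-1}^2.
N_0 = 5
N_1 = 5 + 5 + 5^2 = 35
N_2 = 5 + 35 + 35^2 = 1265

1265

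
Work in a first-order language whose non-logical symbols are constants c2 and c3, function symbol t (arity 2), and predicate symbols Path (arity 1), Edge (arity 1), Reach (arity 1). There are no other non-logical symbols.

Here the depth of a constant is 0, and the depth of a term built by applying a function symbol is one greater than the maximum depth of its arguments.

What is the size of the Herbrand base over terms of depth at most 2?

114

First count ground terms of depth ≤ 2.
Write N_k for the number of ground terms of depth ≤ k. A term of depth ≤ k is either a constant or a function symbol applied to arguments of depth ≤ k−1, so N_k = 2 + N_{k-1}^2.
N_0 = 2
N_1 = 2 + 2^2 = 6
N_2 = 2 + 6^2 = 38
So |H| = 38.
A ground atom is a predicate applied to a tuple of terms from H, so the count is the sum over predicates of |H|^arity:
  Path: 38;  Edge: 38;  Reach: 38
Total ground atoms: 38 + 38 + 38 = 114.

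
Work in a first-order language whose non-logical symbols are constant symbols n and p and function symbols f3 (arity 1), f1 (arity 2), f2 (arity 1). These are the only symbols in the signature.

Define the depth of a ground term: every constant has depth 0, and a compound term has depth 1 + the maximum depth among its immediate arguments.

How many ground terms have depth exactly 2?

Let N_k count ground terms of depth at most k. Each non-constant term of depth ≤ k is some function symbol applied to depth-≤(k−1) arguments, giving N_k = 2 + N_{k-1} + N_{k-1}^2 + N_{k-1}.
N_0 = 2
N_1 = 2 + 2 + 2^2 + 2 = 10
N_2 = 2 + 10 + 10^2 + 10 = 122
Terms of depth exactly 2: N_2 − N_1 = 122 − 10 = 112.

112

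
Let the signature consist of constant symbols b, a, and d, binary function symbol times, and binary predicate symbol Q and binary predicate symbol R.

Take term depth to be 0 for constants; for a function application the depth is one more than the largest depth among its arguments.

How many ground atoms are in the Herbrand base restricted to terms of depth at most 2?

First count ground terms of depth ≤ 2.
Write N_k for the number of ground terms of depth ≤ k. A term of depth ≤ k is either a constant or a function symbol applied to arguments of depth ≤ k−1, so N_k = 3 + N_{k-1}^2.
N_0 = 3
N_1 = 3 + 3^2 = 12
N_2 = 3 + 12^2 = 147
So |H| = 147.
For each predicate symbol, the number of ground atoms is |H| raised to its arity; summing:
  Q: 147^2 = 21609;  R: 147^2 = 21609
Total ground atoms: 21609 + 21609 = 43218.

43218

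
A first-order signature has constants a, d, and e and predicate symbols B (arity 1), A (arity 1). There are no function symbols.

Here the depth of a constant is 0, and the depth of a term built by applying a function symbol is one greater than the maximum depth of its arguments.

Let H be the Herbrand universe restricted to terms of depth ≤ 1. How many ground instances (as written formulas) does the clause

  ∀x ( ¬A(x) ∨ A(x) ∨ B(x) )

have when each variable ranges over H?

3

Ground terms of depth ≤ 1:
  With no function symbols every ground term is a constant, so there are exactly 3 ground terms at every depth bound.
  N_0 = 3
  N_1 = 3
So there are 3 ground terms available for substitution.
The clause has 1 distinct variable (x), which appears in the body. In the free term algebra distinct substitutions yield syntactically distinct ground instances.
Number of ground instances = 3.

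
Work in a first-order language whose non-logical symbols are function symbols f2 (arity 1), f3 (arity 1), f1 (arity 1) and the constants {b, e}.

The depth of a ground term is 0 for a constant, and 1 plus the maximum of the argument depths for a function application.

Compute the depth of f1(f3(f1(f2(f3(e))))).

5

depth(f3(e)) = 1 + depth(e) = 1 + 0 = 1
depth(f2(f3(e))) = 1 + depth(f3(e)) = 1 + 1 = 2
depth(f1(f2(f3(e)))) = 1 + depth(f2(f3(e))) = 1 + 2 = 3
depth(f3(f1(f2(f3(e))))) = 1 + depth(f1(f2(f3(e)))) = 1 + 3 = 4
depth(f1(f3(f1(f2(f3(e)))))) = 1 + depth(f3(f1(f2(f3(e))))) = 1 + 4 = 5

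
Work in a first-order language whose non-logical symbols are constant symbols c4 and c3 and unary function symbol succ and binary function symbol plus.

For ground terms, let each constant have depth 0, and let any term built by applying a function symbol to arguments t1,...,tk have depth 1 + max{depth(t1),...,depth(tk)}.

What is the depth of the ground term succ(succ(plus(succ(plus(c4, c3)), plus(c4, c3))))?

5

depth(plus(c4, c3)) = 1 + max(0, 0) = 1
depth(succ(plus(c4, c3))) = 1 + depth(plus(c4, c3)) = 1 + 1 = 2
depth(plus(succ(plus(c4, c3)), plus(c4, c3))) = 1 + max(2, 1) = 3
depth(succ(plus(succ(plus(c4, c3)), plus(c4, c3)))) = 1 + depth(plus(succ(plus(c4, c3)), plus(c4, c3))) = 1 + 3 = 4
depth(succ(succ(plus(succ(plus(c4, c3)), plus(c4, c3))))) = 1 + depth(succ(plus(succ(plus(c4, c3)), plus(c4, c3)))) = 1 + 4 = 5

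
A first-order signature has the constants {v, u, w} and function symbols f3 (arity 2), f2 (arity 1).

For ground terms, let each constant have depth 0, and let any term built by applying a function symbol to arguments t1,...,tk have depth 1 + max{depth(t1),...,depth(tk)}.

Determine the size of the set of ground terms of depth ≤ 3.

59295

Count level by level. With function symbols f3/2, f2/1, the terms of depth ≤ k are the 3 constants together with each function applied to depth-≤(k−1) tuples, so N_k = 3 + N_{k-1}^2 + N_{k-1}.
N_0 = 3
N_1 = 3 + 3^2 + 3 = 15
N_2 = 3 + 15^2 + 15 = 243
N_3 = 3 + 243^2 + 243 = 59295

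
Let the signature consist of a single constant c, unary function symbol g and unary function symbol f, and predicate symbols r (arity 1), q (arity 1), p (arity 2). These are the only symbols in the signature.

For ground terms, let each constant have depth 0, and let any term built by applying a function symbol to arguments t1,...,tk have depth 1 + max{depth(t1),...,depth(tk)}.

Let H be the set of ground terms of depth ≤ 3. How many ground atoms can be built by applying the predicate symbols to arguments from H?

255

First count ground terms of depth ≤ 3.
Count level by level. With function symbols g/1, f/1, the terms of depth ≤ k are the 1 constant together with each function applied to depth-≤(k−1) tuples, so N_k = 1 + N_{k-1} + N_{k-1}.
N_0 = 1
N_1 = 1 + 1 + 1 = 3
N_2 = 1 + 3 + 3 = 7
N_3 = 1 + 7 + 7 = 15
So |H| = 15.
Ground atoms are formed by filling each argument slot of a predicate with a term from H, so an r-ary predicate gives |H|^r atoms:
  r: 15;  q: 15;  p: 15^2 = 225
Total ground atoms: 15 + 15 + 225 = 255.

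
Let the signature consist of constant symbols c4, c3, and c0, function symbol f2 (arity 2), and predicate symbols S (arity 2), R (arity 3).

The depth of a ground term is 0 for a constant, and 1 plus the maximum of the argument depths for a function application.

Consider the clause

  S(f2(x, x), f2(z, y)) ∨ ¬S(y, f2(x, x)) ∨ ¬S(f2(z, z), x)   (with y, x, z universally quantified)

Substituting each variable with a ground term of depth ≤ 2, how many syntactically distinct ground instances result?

3176523

Ground terms of depth ≤ 2:
  Let N_k count ground terms of depth at most k. Each non-constant term of depth ≤ k is some function symbol applied to depth-≤(k−1) arguments, giving N_k = 3 + N_{k-1}^2.
  N_0 = 3
  N_1 = 3 + 3^2 = 12
  N_2 = 3 + 12^2 = 147
So there are 147 ground terms available for substitution.
The clause has 3 distinct variables (y, x, z), each appearing in the body. In the free term algebra distinct substitutions yield syntactically distinct ground instances.
Number of ground instances = 147^3 = 3176523.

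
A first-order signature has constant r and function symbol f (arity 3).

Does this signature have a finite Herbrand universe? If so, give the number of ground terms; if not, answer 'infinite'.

infinite

The signature has at least one function symbol (f, arity 3) and at least one constant (r).
Iterating f gives infinitely many distinct ground terms: r, f(r, r, r), f(f(r, r, r), f(r, r, r), f(r, r, r)), ...
So the Herbrand universe is infinite.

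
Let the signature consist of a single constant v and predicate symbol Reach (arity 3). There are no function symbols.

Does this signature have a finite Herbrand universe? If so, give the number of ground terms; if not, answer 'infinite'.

There are no function symbols, so the only ground term is the single constant.
The Herbrand universe is {v}, finite with 1 element.

1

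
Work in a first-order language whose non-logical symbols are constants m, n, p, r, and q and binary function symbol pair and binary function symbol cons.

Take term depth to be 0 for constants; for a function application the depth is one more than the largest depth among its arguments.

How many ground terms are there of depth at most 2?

6055

Let N_k count ground terms of depth at most k. Each non-constant term of depth ≤ k is some function symbol applied to depth-≤(k−1) arguments, giving N_k = 5 + N_{k-1}^2 + N_{k-1}^2.
N_0 = 5
N_1 = 5 + 5^2 + 5^2 = 55
N_2 = 5 + 55^2 + 55^2 = 6055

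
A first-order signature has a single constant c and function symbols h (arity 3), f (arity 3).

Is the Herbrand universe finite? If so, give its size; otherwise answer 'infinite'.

The signature has at least one function symbol (h, arity 3) and at least one constant (c).
Iterating h gives infinitely many distinct ground terms: c, h(c, c, c), h(h(c, c, c), h(c, c, c), h(c, c, c)), ...
So the Herbrand universe is infinite.

infinite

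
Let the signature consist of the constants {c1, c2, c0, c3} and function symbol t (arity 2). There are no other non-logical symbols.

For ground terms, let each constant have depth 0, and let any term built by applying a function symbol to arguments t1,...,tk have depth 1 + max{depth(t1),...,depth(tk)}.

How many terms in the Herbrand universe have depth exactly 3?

Count level by level. With function symbols t/2, the terms of depth ≤ k are the 4 constants together with each function applied to depth-≤(k−1) tuples, so N_k = 4 + N_{k-1}^2.
N_0 = 4
N_1 = 4 + 4^2 = 20
N_2 = 4 + 20^2 = 404
N_3 = 4 + 404^2 = 163220
Terms of depth exactly 3: N_3 − N_2 = 163220 − 404 = 162816.

162816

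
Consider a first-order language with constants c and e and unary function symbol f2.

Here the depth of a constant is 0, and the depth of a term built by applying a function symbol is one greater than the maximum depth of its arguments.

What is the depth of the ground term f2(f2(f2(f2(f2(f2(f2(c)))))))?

7

depth(f2(c)) = 1 + depth(c) = 1 + 0 = 1
depth(f2(f2(c))) = 1 + depth(f2(c)) = 1 + 1 = 2
depth(f2(f2(f2(c)))) = 1 + depth(f2(f2(c))) = 1 + 2 = 3
depth(f2(f2(f2(f2(c))))) = 1 + depth(f2(f2(f2(c)))) = 1 + 3 = 4
depth(f2(f2(f2(f2(f2(c)))))) = 1 + depth(f2(f2(f2(f2(c))))) = 1 + 4 = 5
depth(f2(f2(f2(f2(f2(f2(c))))))) = 1 + depth(f2(f2(f2(f2(f2(c)))))) = 1 + 5 = 6
depth(f2(f2(f2(f2(f2(f2(f2(c)))))))) = 1 + depth(f2(f2(f2(f2(f2(f2(c))))))) = 1 + 6 = 7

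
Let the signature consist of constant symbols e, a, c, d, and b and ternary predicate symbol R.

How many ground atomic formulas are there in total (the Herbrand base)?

With no function symbols, the Herbrand universe is just the 5 constants.
Ground atoms per predicate: R: 5^3 = 125.
Herbrand base size = 125 = 125.

125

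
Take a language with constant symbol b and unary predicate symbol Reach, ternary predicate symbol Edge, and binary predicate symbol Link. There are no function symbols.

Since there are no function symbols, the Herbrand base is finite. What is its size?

With no function symbols, the Herbrand universe is just the 1 constant.
Ground atoms per predicate: Reach: 1, Edge: 1^3 = 1, Link: 1^2 = 1.
Herbrand base size = 1 + 1 + 1 = 3.

3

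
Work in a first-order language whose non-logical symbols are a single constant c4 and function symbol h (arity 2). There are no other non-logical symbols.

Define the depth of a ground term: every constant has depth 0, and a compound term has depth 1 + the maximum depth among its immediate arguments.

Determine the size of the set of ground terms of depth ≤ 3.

26

Let N_k = |{terms of depth ≤ k}|. Then N_0 = 1 and N_k = 1 + N_{k-1}^2 for k ≥ 1 (one summand per function symbol, arity giving the exponent).
N_0 = 1
N_1 = 1 + 1^2 = 2
N_2 = 1 + 2^2 = 5
N_3 = 1 + 5^2 = 26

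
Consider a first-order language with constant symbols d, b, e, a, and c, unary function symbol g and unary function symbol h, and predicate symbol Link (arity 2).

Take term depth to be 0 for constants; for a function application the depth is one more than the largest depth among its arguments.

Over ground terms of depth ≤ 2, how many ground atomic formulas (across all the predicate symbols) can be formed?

1225

First count ground terms of depth ≤ 2.
Let N_k = |{terms of depth ≤ k}|. Then N_0 = 5 and N_k = 5 + N_{k-1} + N_{k-1} for k ≥ 1 (one summand per function symbol, arity giving the exponent).
N_0 = 5
N_1 = 5 + 5 + 5 = 15
N_2 = 5 + 15 + 15 = 35
So |H| = 35.
Ground atoms are formed by filling each argument slot of a predicate with a term from H, so an r-ary predicate gives |H|^r atoms:
  Link: 35^2 = 1225
Total ground atoms: 1225.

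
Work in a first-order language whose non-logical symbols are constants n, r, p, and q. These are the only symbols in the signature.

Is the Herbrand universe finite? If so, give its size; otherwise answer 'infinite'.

There are no function symbols, so every ground term is one of the 4 constants.
The Herbrand universe is {n, r, p, q}, which is finite with 4 elements.

4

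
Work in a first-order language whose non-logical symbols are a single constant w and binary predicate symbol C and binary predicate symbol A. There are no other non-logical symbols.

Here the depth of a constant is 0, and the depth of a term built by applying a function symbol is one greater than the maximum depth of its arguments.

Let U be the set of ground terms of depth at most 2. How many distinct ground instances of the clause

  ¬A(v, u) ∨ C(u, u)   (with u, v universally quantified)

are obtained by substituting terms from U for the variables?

Ground terms of depth ≤ 2:
  With no function symbols every ground term is a constant, so there is exactly 1 ground term at every depth bound.
  N_0 = 1
  N_1 = 1
  N_2 = 1
  Explicitly: w.
So there is exactly 1 ground term available for substitution.
Each of u, v ranges independently over the available ground terms, and distinct assignments produce distinct instances.
Number of ground instances = 1^2 = 1.

1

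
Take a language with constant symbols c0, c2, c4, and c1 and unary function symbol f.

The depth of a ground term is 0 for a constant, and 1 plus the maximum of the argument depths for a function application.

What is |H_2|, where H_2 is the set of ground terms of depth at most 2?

Let N_k = |{terms of depth ≤ k}|. Then N_0 = 4 and N_k = 4 + N_{k-1} for k ≥ 1 (one summand per function symbol, arity giving the exponent).
N_0 = 4
N_1 = 4 + 4 = 8
N_2 = 4 + 8 = 12

12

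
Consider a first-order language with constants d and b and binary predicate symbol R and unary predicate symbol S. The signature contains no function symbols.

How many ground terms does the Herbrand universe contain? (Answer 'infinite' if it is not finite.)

2

There are no function symbols, so every ground term is one of the 2 constants.
The Herbrand universe is {d, b}, which is finite with 2 elements.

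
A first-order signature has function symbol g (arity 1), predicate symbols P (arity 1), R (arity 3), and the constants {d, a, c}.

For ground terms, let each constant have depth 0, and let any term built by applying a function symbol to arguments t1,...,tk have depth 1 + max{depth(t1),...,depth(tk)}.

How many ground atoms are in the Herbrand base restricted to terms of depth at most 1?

222

First count ground terms of depth ≤ 1.
Let N_k count ground terms of depth at most k. Each non-constant term of depth ≤ k is some function symbol applied to depth-≤(k−1) arguments, giving N_k = 3 + N_{k-1}.
N_0 = 3
N_1 = 3 + 3 = 6
So |H| = 6.
Each predicate of arity r yields |H|^r ground atoms (one per choice of an r-tuple from H):
  P: 6;  R: 6^3 = 216
Total ground atoms: 6 + 216 = 222.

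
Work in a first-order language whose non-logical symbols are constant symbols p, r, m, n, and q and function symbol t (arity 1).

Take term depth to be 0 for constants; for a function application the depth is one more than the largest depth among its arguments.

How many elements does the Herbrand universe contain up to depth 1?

If N_k denotes the number of depth-≤k ground terms, the 5 constants give N_0 = 5, and each function symbol of arity r contributes N_{k-1}^r new terms at level k: N_k = 5 + N_{k-1}.
N_0 = 5
N_1 = 5 + 5 = 10

10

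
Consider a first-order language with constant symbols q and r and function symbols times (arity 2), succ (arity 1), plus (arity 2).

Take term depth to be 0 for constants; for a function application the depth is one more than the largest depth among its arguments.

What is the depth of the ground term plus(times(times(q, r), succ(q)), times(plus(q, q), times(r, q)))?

depth(times(q, r)) = 1 + max(0, 0) = 1
depth(succ(q)) = 1 + depth(q) = 1 + 0 = 1
depth(times(times(q, r), succ(q))) = 1 + max(1, 1) = 2
depth(plus(q, q)) = 1 + max(0, 0) = 1
depth(times(r, q)) = 1 + max(0, 0) = 1
depth(times(plus(q, q), times(r, q))) = 1 + max(1, 1) = 2
depth(plus(times(times(q, r), succ(q)), times(plus(q, q), times(r, q)))) = 1 + max(2, 2) = 3

3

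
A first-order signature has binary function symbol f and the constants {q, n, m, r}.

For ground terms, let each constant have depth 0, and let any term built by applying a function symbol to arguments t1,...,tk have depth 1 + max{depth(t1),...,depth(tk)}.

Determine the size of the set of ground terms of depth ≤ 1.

20

Let N_k = |{terms of depth ≤ k}|. Then N_0 = 4 and N_k = 4 + N_{k-1}^2 for k ≥ 1 (one summand per function symbol, arity giving the exponent).
N_0 = 4
N_1 = 4 + 4^2 = 20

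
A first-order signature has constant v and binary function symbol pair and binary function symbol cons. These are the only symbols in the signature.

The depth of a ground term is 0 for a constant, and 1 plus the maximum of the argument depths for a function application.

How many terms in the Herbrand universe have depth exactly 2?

16

Write N_k for the number of ground terms of depth ≤ k. A term of depth ≤ k is either a constant or a function symbol applied to arguments of depth ≤ k−1, so N_k = 1 + N_{k-1}^2 + N_{k-1}^2.
N_0 = 1
N_1 = 1 + 1^2 + 1^2 = 3
N_2 = 1 + 3^2 + 3^2 = 19
Terms of depth exactly 2: N_2 − N_1 = 19 − 3 = 16.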